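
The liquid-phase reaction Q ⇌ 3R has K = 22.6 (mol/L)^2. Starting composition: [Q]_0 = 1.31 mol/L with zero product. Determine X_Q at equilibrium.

X = 0.586

Let X = conversion of Q; extent ξ = 1.31·X mol/L.
Concentrations: [Q] = 1.31 − 1.31X; [R] = 3.93X.
K = [R]^3 / ([Q]).
Solving K = 22.6 for X ∈ (0,1): X = 0.586.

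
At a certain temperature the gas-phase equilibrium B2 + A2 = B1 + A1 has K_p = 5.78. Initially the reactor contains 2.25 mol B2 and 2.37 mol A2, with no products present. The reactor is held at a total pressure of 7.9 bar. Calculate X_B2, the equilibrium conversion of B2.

X = 0.724

Let X = conversion of B2 (basis 2.25 mol B2); extent of reaction ξ = 2.25X.
Mole table: n_B2 = 2.25 − 2.25X; n_A2 = 2.37 − 2.25X; n_B1 = 2.25X; n_A1 = 2.25X.
n_T stays at 4.62 (no change in mole number).
Mole fractions y_i = n_i/n_T; K_p = p_B1 p_A1 / (p_B2 p_A2) with p_i = y_i·P.
Equating to 5.78 and solving on 0 < X < 1: X = 0.724.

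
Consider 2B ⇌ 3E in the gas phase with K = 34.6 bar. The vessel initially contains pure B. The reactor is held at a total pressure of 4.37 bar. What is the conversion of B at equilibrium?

X = 0.682

Take 1 mol B as basis and let X be its fractional conversion, so ξ = 0.5X.
Moles: n_B = 1 − X; n_E = 1.5X.
Summing: n_T = 1 + 0.5X.
With p_i = (n_i/n_T)P, K = p_E^3 / (p_B^2).
This yields a degree-3 equation in X; solving on (0,1), X = 0.682.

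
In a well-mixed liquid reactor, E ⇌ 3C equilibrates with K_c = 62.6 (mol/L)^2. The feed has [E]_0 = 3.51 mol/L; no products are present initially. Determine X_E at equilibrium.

Let X = conversion of E; extent ξ = 3.51·X mol/L.
Concentrations: [E] = 3.51 − 3.51X; [C] = 10.5X.
K_c = [C]^3 / ([E]).
Equating to 62.6 (mol/L)^2: the physical root is X = 0.465.

X = 0.465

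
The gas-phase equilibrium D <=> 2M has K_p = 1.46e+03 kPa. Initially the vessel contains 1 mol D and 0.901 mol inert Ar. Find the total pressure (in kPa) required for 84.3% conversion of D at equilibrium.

P = 221 kPa

Take 1 mol D as basis and let X be its fractional conversion, so ξ = X.
Species balance: n_D = 1 − X; n_M = 2X; n_I = 0.901 (inert).
Summing: n_T = 1.9 + X.
K_p = p_M^2 / (p_D) with p_i = (n_i/n_T)·P.
At X = 0.843: the mole-fraction product g(X) = Π y_i^ν_i = 6.598. Since K_p = g(X)·P^{1}, P = (K_p/g)^(1/1) = (1.46e+03/6.598)^(1/1) = 221 kPa.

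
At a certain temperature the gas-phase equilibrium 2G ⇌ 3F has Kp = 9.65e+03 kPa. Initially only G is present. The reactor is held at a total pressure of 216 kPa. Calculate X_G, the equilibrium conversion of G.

X = 0.826

Let X = conversion of G (basis 1 mol G); extent of reaction ξ = 0.5X.
Species balance: n_G = 1 − X; n_F = 1.5X.
n_T = Σnᵢ = 1 + 0.5X.
With p_i = (n_i/n_T)P, Kp = p_F^3 / (p_G^2).
Substituting and setting equal to 9.65e+03 kPa gives a polynomial in X; the root in (0,1) is X = 0.826.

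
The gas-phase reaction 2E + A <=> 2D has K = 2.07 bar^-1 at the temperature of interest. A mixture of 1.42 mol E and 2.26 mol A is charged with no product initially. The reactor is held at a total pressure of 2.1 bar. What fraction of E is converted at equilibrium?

Take 1.42 mol E as basis and let X be its fractional conversion, so ξ = 0.71X.
At extent ξ: n_E = 1.42 − 1.42X; n_A = 2.26 − 0.71X; n_D = 1.42X.
n_T = Σnᵢ = 3.68 − 0.71X.
With p_i = (n_i/n_T)P, K = p_D^2 / (p_E^2 p_A).
This yields a degree-3 equation in X; solving on (0,1), X = 0.610.

X = 0.610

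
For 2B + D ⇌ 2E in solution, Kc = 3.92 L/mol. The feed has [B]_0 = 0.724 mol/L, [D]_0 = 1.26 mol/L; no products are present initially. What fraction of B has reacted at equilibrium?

X = 0.666

Let X = conversion of B; extent ξ = 0.724X/2 mol/L.
Concentrations: [B] = 0.724 − 0.724X; [D] = 1.26 − 0.362X; [E] = 0.724X.
Kc = [E]^2 / ([B]^2 [D]).
Equating to 3.92 L/mol: the physical root is X = 0.666.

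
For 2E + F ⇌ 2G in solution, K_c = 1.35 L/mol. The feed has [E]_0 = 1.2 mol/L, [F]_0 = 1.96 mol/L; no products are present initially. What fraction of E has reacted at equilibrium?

Let X = conversion of E; extent ξ = 1.2X/2 mol/L.
Concentrations: [E] = 1.2 − 1.2X; [F] = 1.96 − 0.6X; [G] = 1.2X.
K_c = [G]^2 / ([E]^2 [F]).
Equating to 1.35 L/mol: the physical root is X = 0.595.

X = 0.595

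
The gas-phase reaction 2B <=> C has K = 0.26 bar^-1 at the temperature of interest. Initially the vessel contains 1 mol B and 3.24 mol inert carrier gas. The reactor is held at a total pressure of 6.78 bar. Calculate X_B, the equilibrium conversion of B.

X = 0.358

Basis: 1 mol B initially; let X = conversion of B. Extent ξ = 0.5X.
Mole table: n_B = 1 − X; n_C = 0.5X; n_I = 3.24 (inert).
n_T = Σnᵢ = 4.24 − 0.5X.
With p_i = (n_i/n_T)P, K = p_C / (p_B^2).
Substituting and setting equal to 0.26 bar^-1 gives a polynomial in X; the root in (0,1) is X = 0.358.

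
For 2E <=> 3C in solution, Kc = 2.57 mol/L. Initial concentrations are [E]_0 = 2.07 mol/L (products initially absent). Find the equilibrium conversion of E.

X = 0.470

Let X = conversion of E; extent ξ = 2.07X/2 mol/L.
Concentrations: [E] = 2.07 − 2.07X; [C] = 3.1X.
Kc = [C]^3 / ([E]^2).
This equals 2.57 at X = 0.470 (the root in 0 < X < 1).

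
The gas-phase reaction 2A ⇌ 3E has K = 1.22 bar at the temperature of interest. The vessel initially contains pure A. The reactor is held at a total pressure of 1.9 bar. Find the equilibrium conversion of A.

Basis: 1 mol A initially; let X = conversion of A. Extent ξ = 0.5X.
Moles: n_A = 1 − X; n_E = 1.5X.
n_T = Σnᵢ = 1 + 0.5X.
With p_i = (n_i/n_T)P, K = p_E^3 / (p_A^2).
This yields a degree-3 equation in X; solving on (0,1), X = 0.424.

X = 0.424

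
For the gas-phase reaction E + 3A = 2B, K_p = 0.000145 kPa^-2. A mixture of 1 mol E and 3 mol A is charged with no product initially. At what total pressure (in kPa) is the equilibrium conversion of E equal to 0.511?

P = 203 kPa

Basis: 1 mol E initially; let X = conversion of E. Extent ξ = X.
Mole table: n_E = 1 − X; n_A = 3 − 3X; n_B = 2X.
n_T = Σnᵢ = 4 − 2X.
K_p = p_B^2 / (p_E p_A^3) with p_i = (n_i/n_T)·P.
At X = 0.511: the mole-fraction product g(X) = Π y_i^ν_i = 6. Since K_p = g(X)·P^{-2}, P = (g/K_p)^(1/2) = (6/0.000145)^(1/2) = 203 kPa.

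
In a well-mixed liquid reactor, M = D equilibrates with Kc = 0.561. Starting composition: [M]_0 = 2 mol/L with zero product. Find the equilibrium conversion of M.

X = 0.359

Let X = conversion of M; extent ξ = 2·X mol/L.
Concentrations: [M] = 2 − 2X; [D] = 2X.
Kc = [D] / ([M]).
Solving Kc = 0.561 for X ∈ (0,1): X = 0.359.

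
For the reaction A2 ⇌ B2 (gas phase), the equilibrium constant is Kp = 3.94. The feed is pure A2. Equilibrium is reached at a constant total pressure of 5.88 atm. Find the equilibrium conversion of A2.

X = 0.798

Basis: 1 mol A2 initially; let X = conversion of A2. Extent ξ = X.
Moles: n_A2 = 1 − X; n_B2 = X.
Since Δν = 0, n_T = 1 throughout.
Mole fractions y_i = n_i/n_T; Kp = p_B2 / (p_A2) with p_i = y_i·P.
This yields a degree-1 equation in X; solving on (0,1), X = 0.798.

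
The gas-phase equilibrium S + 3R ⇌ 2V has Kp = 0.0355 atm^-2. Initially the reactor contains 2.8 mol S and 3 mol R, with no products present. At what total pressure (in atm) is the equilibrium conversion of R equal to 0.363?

P = 4.74 atm

Let X = conversion of R (basis 3 mol R); extent of reaction ξ = X.
Species balance: n_S = 2.8 − X; n_R = 3 − 3X; n_V = 2X.
Summing: n_T = 5.8 − 2X.
Kp = p_V^2 / (p_S p_R^3) with p_i = (n_i/n_T)·P.
At X = 0.363: the mole-fraction product g(X) = Π y_i^ν_i = 0.7979. Since Kp = g(X)·P^{-2}, P = (g/Kp)^(1/2) = (0.7979/0.0355)^(1/2) = 4.74 atm.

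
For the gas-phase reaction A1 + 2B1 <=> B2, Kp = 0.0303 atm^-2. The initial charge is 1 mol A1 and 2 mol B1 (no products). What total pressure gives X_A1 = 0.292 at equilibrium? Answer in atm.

P = 6.29 atm

Basis: 1 mol A1 initially; let X = conversion of A1. Extent ξ = X.
Species balance: n_A1 = 1 − X; n_B1 = 2 − 2X; n_B2 = X.
Summing: n_T = 3 − 2X.
Kp = p_B2 / (p_A1 p_B1^2) with p_i = (n_i/n_T)·P.
At X = 0.292: the mole-fraction product g(X) = Π y_i^ν_i = 1.201. Since Kp = g(X)·P^{-2}, P = (g/Kp)^(1/2) = (1.201/0.0303)^(1/2) = 6.29 atm.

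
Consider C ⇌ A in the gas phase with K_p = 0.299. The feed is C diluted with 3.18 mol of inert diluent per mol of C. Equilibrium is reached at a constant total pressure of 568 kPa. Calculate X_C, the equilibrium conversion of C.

X = 0.230

Take 1 mol C as basis and let X be its fractional conversion, so ξ = X.
Moles: n_C = 1 − X; n_A = X; n_I = 3.18 (inert).
n_T stays at 4.18 (no change in mole number).
With p_i = (n_i/n_T)P, K_p = p_A / (p_C).
Setting this equal to 0.299 and taking the physical root (0 < X < 1) gives X = 0.230.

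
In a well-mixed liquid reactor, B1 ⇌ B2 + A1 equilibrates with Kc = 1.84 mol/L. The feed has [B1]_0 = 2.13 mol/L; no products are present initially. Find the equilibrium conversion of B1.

Let X = conversion of B1; extent ξ = 2.13·X mol/L.
Concentrations: [B1] = 2.13 − 2.13X; [B2] = 2.13X; [A1] = 2.13X.
Kc = [B2] [A1] / ([B1]).
Solving Kc = 1.84 for X ∈ (0,1): X = 0.593.

X = 0.593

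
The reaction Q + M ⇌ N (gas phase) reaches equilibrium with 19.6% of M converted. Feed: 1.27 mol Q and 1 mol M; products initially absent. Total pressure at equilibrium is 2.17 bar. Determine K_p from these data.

Take 1 mol M as basis and let X be its fractional conversion, so ξ = X.
Mole table: n_Q = 1.27 − X; n_M = 1 − X; n_N = X.
Total moles n_T = 2.27 − X.
At X = 0.196: n_Q = 1.07, n_M = 0.804, n_N = 0.196, n_T = 2.07.
p_i = (n_i/n_T)·P. K_p = p_N / (p_Q p_M) = 0.217 bar^-1.

K_p = 0.217 bar^-1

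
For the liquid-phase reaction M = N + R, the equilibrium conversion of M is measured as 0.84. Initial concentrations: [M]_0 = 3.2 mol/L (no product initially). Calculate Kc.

Let X = conversion of M.
Concentrations: [M] = 3.2 − 3.2X; [N] = 3.2X; [R] = 3.2X.
At X = 0.84: [M] = 0.512, [N] = 2.69, [R] = 2.69.
Kc = [N] [R] / ([M]) = 14.1 mol/L.

Kc = 14.1 mol/L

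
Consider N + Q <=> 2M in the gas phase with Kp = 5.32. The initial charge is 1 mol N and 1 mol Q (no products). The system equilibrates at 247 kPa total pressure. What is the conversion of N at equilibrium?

Basis: 1 mol N initially; let X = conversion of N. Extent ξ = X.
Mole table: n_N = 1 − X; n_Q = 1 − X; n_M = 2X.
n_T stays at 2 (no change in mole number).
y_i = n_i/n_T, p_i = y_i·P. Kp = p_M^2 / (p_N p_Q).
Equating to 5.32 and solving on 0 < X < 1: X = 0.536.

X = 0.536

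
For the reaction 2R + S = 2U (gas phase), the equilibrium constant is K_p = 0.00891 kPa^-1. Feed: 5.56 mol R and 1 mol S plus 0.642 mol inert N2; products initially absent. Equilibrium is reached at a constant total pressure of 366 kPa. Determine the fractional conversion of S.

Take 1 mol S as basis and let X be its fractional conversion, so ξ = X.
Species balance: n_R = 5.56 − 2X; n_S = 1 − X; n_U = 2X; n_I = 0.642 (inert).
n_T = Σnᵢ = 7.2 − X.
Mole fractions y_i = n_i/n_T; K_p = p_U^2 / (p_R^2 p_S) with p_i = y_i·P.
This yields a degree-3 equation in X; solving on (0,1), X = 0.740.

X = 0.740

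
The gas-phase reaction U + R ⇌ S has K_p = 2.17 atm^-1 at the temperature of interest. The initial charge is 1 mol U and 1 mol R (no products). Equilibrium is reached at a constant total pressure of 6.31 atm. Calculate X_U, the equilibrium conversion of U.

X = 0.739

Take 1 mol U as basis and let X be its fractional conversion, so ξ = X.
Species balance: n_U = 1 − X; n_R = 1 − X; n_S = X.
Total moles n_T = 2 − X.
With p_i = (n_i/n_T)P, K_p = p_S / (p_U p_R).
This yields a degree-2 equation in X; solving on (0,1), X = 0.739.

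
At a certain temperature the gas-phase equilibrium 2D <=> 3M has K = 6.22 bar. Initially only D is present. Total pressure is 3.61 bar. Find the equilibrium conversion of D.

Basis: 1 mol D initially; let X = conversion of D. Extent ξ = 0.5X.
Species balance: n_D = 1 − X; n_M = 1.5X.
Total moles n_T = 1 + 0.5X.
y_i = n_i/n_T, p_i = y_i·P. K = p_M^3 / (p_D^2).
Substituting and setting equal to 6.22 bar gives a polynomial in X; the root in (0,1) is X = 0.526.

X = 0.526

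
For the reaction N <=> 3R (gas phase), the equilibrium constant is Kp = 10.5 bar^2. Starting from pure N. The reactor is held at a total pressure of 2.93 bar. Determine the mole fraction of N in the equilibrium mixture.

y_N = 0.291

Take 1 mol N as basis and let X be its fractional conversion, so ξ = X.
At extent ξ: n_N = 1 − X; n_R = 3X.
Summing: n_T = 1 + 2X.
y_i = n_i/n_T, p_i = y_i·P. Kp = p_R^3 / (p_N).
Substituting and setting equal to 10.5 bar^2 gives a polynomial in X; the root in (0,1) is X = 0.448.
Then n_N = 0.552, n_T = 1.9, so y_N = 0.291.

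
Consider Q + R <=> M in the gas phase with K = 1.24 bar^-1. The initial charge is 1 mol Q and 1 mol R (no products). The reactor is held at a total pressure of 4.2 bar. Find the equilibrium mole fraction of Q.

Basis: 1 mol Q initially; let X = conversion of Q. Extent ξ = X.
Mole table: n_Q = 1 − X; n_R = 1 − X; n_M = X.
n_T = Σnᵢ = 2 − X.
With p_i = (n_i/n_T)P, K = p_M / (p_Q p_R).
Equating to 1.24 bar^-1 and solving on 0 < X < 1: X = 0.599.
Then n_Q = 0.401, n_T = 1.4, so y_Q = 0.286.

y_Q = 0.286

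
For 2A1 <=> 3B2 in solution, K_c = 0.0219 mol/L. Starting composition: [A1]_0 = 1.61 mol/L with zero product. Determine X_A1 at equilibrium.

X = 0.144

Let X = conversion of A1; extent ξ = 1.61X/2 mol/L.
Concentrations: [A1] = 1.61 − 1.61X; [B2] = 2.42X.
K_c = [B2]^3 / ([A1]^2).
This equals 0.0219 at X = 0.144 (the root in 0 < X < 1).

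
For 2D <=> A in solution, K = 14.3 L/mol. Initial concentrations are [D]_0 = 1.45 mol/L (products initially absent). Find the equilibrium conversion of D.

Let X = conversion of D; extent ξ = 1.45X/2 mol/L.
Concentrations: [D] = 1.45 − 1.45X; [A] = 0.725X.
K = [A] / ([D]^2).
This equals 14.3 at X = 0.856 (the root in 0 < X < 1).

X = 0.856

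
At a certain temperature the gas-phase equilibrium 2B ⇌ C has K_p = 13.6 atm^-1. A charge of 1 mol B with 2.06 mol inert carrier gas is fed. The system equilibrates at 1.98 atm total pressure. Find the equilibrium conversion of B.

Basis: 1 mol B initially; let X = conversion of B. Extent ξ = 0.5X.
Moles: n_B = 1 − X; n_C = 0.5X; n_I = 2.06 (inert).
n_T = Σnᵢ = 3.06 − 0.5X.
With p_i = (n_i/n_T)P, K_p = p_C / (p_B^2).
Equating to 13.6 atm^-1 and solving on 0 < X < 1: X = 0.801.

X = 0.801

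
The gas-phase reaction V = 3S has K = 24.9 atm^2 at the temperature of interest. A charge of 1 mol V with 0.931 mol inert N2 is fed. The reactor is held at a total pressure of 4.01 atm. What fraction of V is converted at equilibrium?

Let X = conversion of V (basis 1 mol V); extent of reaction ξ = X.
Species balance: n_V = 1 − X; n_S = 3X; n_I = 0.931 (inert).
n_T = Σnᵢ = 1.93 + 2X.
y_i = n_i/n_T, p_i = y_i·P. K = p_S^3 / (p_V).
Equating to 24.9 atm^2 and solving on 0 < X < 1: X = 0.606.

X = 0.606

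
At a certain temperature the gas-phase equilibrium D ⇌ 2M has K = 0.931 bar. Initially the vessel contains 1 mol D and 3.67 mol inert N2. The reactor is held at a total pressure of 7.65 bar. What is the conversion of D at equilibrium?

Let X = conversion of D (basis 1 mol D); extent of reaction ξ = X.
At extent ξ: n_D = 1 − X; n_M = 2X; n_I = 3.67 (inert).
Summing: n_T = 4.67 + X.
y_i = n_i/n_T, p_i = y_i·P. K = p_M^2 / (p_D).
Substituting and setting equal to 0.931 bar gives a polynomial in X; the root in (0,1) is X = 0.321.

X = 0.321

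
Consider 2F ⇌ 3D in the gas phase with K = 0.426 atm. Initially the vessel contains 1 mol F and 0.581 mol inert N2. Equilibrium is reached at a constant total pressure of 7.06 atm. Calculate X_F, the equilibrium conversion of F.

X = 0.257

Let X = conversion of F (basis 1 mol F); extent of reaction ξ = 0.5X.
Mole table: n_F = 1 − X; n_D = 1.5X; n_I = 0.581 (inert).
n_T = Σnᵢ = 1.58 + 0.5X.
y_i = n_i/n_T, p_i = y_i·P. K = p_D^3 / (p_F^2).
This yields a degree-3 equation in X; solving on (0,1), X = 0.257.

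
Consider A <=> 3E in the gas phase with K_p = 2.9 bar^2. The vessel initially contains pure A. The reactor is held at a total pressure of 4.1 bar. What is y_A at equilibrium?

Basis: 1 mol A initially; let X = conversion of A. Extent ξ = X.
At extent ξ: n_A = 1 − X; n_E = 3X.
Summing: n_T = 1 + 2X.
y_i = n_i/n_T, p_i = y_i·P. K_p = p_E^3 / (p_A).
Equating to 2.9 bar^2 and solving on 0 < X < 1: X = 0.218.
Then n_A = 0.782, n_T = 1.44, so y_A = 0.545.

y_A = 0.545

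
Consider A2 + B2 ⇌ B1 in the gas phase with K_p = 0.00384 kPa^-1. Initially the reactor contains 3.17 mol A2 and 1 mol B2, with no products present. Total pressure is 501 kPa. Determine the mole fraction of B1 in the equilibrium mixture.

Take 1 mol B2 as basis and let X be its fractional conversion, so ξ = X.
Moles: n_A2 = 3.17 − X; n_B2 = 1 − X; n_B1 = X.
n_T = Σnᵢ = 4.17 − X.
y_i = n_i/n_T, p_i = y_i·P. K_p = p_B1 / (p_A2 p_B2).
Substituting and setting equal to 0.00384 kPa^-1 gives a polynomial in X; the root in (0,1) is X = 0.581.
Then n_B1 = 0.581, n_T = 3.59, so y_B1 = 0.162.

y_B1 = 0.162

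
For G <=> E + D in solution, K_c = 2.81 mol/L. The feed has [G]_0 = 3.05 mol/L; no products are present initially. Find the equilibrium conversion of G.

Let X = conversion of G; extent ξ = 3.05·X mol/L.
Concentrations: [G] = 3.05 − 3.05X; [E] = 3.05X; [D] = 3.05X.
K_c = [E] [D] / ([G]).
Setting equal to 2.81 and solving for X on (0,1) gives X = 0.604.

X = 0.604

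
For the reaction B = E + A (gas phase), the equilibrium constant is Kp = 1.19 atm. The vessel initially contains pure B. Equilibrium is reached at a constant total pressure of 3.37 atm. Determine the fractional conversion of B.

Take 1 mol B as basis and let X be its fractional conversion, so ξ = X.
Mole table: n_B = 1 − X; n_E = X; n_A = X.
Total moles n_T = 1 + X.
Mole fractions y_i = n_i/n_T; Kp = p_E p_A / (p_B) with p_i = y_i·P.
Equating to 1.19 atm and solving on 0 < X < 1: X = 0.511.

X = 0.511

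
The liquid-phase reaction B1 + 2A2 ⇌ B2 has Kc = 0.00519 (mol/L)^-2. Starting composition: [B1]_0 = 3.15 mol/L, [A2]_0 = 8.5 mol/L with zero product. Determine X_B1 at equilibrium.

X = 0.211

Let X = conversion of B1; extent ξ = 3.15·X mol/L.
Concentrations: [B1] = 3.15 − 3.15X; [A2] = 8.5 − 6.3X; [B2] = 3.15X.
Kc = [B2] / ([B1] [A2]^2).
Solving Kc = 0.00519 for X ∈ (0,1): X = 0.211.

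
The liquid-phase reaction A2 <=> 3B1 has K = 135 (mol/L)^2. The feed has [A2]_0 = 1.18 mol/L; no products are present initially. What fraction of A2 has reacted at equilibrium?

Let X = conversion of A2; extent ξ = 1.18·X mol/L.
Concentrations: [A2] = 1.18 − 1.18X; [B1] = 3.54X.
K = [B1]^3 / ([A2]).
Setting equal to 135 and solving for X on (0,1) gives X = 0.837.

X = 0.837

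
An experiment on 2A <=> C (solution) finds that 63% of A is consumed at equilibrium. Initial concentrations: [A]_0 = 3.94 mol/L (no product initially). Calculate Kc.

Kc = 0.584 L/mol

Let X = conversion of A.
Concentrations: [A] = 3.94 − 3.94X; [C] = 1.97X.
At X = 0.63: [A] = 1.46, [C] = 1.24.
Kc = [C] / ([A]^2) = 0.584 L/mol.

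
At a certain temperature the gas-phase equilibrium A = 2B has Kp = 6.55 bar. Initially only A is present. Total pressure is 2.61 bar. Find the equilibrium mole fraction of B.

y_B = 0.766

Basis: 1 mol A initially; let X = conversion of A. Extent ξ = X.
Species balance: n_A = 1 − X; n_B = 2X.
Summing: n_T = 1 + X.
Mole fractions y_i = n_i/n_T; Kp = p_B^2 / (p_A) with p_i = y_i·P.
Equating to 6.55 bar and solving on 0 < X < 1: X = 0.621.
Then n_B = 1.24, n_T = 1.62, so y_B = 0.766.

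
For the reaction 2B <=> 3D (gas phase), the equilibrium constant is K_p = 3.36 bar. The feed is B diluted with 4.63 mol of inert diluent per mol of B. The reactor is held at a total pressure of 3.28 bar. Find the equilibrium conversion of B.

X = 0.629

Take 1 mol B as basis and let X be its fractional conversion, so ξ = 0.5X.
At extent ξ: n_B = 1 − X; n_D = 1.5X; n_I = 4.63 (inert).
n_T = Σnᵢ = 5.63 + 0.5X.
y_i = n_i/n_T, p_i = y_i·P. K_p = p_D^3 / (p_B^2).
Equating to 3.36 bar and solving on 0 < X < 1: X = 0.629.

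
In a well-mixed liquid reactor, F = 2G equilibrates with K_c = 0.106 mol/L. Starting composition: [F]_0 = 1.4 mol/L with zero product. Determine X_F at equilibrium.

X = 0.128

Let X = conversion of F; extent ξ = 1.4·X mol/L.
Concentrations: [F] = 1.4 − 1.4X; [G] = 2.8X.
K_c = [G]^2 / ([F]).
Setting equal to 0.106 and solving for X on (0,1) gives X = 0.128.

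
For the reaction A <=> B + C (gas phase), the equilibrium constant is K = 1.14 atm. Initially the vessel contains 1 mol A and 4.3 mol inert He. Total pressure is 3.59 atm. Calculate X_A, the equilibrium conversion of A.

Let X = conversion of A (basis 1 mol A); extent of reaction ξ = X.
At extent ξ: n_A = 1 − X; n_B = X; n_C = X; n_I = 4.3 (inert).
n_T = Σnᵢ = 5.3 + X.
With p_i = (n_i/n_T)P, K = p_B p_C / (p_A).
Substituting and setting equal to 1.14 atm gives a polynomial in X; the root in (0,1) is X = 0.725.

X = 0.725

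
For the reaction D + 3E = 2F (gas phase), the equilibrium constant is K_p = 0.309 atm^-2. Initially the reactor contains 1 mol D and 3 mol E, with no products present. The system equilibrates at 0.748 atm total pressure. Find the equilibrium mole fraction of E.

y_E = 0.669

Take 1 mol D as basis and let X be its fractional conversion, so ξ = X.
At extent ξ: n_D = 1 − X; n_E = 3 − 3X; n_F = 2X.
n_T = Σnᵢ = 4 − 2X.
With p_i = (n_i/n_T)P, K_p = p_F^2 / (p_D p_E^3).
Equating to 0.309 atm^-2 and solving on 0 < X < 1: X = 0.194.
Then n_E = 2.42, n_T = 3.61, so y_E = 0.669.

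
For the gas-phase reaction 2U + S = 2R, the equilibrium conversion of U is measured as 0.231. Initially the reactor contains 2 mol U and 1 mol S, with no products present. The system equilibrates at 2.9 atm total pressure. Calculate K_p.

Take 2 mol U as basis and let X be its fractional conversion, so ξ = X.
Species balance: n_U = 2 − 2X; n_S = 1 − X; n_R = 2X.
Summing: n_T = 3 − X.
At X = 0.231: n_U = 1.54, n_S = 0.769, n_R = 0.462, n_T = 2.77.
p_i = (n_i/n_T)·P. K_p = p_R^2 / (p_U^2 p_S) = 0.112 atm^-1.

K_p = 0.112 atm^-1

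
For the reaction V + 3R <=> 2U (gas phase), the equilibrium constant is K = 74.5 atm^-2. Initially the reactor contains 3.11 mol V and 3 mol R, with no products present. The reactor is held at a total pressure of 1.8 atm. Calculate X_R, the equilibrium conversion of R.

Take 3 mol R as basis and let X be its fractional conversion, so ξ = X.
Mole table: n_V = 3.11 − X; n_R = 3 − 3X; n_U = 2X.
n_T = Σnᵢ = 6.11 − 2X.
With p_i = (n_i/n_T)P, K = p_U^2 / (p_V p_R^3).
Substituting and setting equal to 74.5 atm^-2 gives a polynomial in X; the root in (0,1) is X = 0.844.

X = 0.844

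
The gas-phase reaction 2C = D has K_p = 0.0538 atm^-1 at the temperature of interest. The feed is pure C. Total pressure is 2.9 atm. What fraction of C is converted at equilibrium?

Basis: 1 mol C initially; let X = conversion of C. Extent ξ = 0.5X.
Species balance: n_C = 1 − X; n_D = 0.5X.
n_T = Σnᵢ = 1 − 0.5X.
Mole fractions y_i = n_i/n_T; K_p = p_D / (p_C^2) with p_i = y_i·P.
Setting this equal to 0.0538 atm^-1 and taking the physical root (0 < X < 1) gives X = 0.215.

X = 0.215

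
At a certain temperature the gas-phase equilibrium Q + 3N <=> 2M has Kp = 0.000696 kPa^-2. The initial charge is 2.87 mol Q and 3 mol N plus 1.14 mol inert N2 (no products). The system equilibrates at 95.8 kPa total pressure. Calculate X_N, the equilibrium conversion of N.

X = 0.535

Take 3 mol N as basis and let X be its fractional conversion, so ξ = X.
Mole table: n_Q = 2.87 − X; n_N = 3 − 3X; n_M = 2X; n_I = 1.14 (inert).
Summing: n_T = 7.01 − 2X.
y_i = n_i/n_T, p_i = y_i·P. Kp = p_M^2 / (p_Q p_N^3).
Setting this equal to 0.000696 kPa^-2 and taking the physical root (0 < X < 1) gives X = 0.535.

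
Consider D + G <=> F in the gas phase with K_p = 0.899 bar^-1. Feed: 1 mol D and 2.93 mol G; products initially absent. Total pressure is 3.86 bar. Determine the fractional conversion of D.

X = 0.705

Basis: 1 mol D initially; let X = conversion of D. Extent ξ = X.
Mole table: n_D = 1 − X; n_G = 2.93 − X; n_F = X.
Summing: n_T = 3.93 − X.
y_i = n_i/n_T, p_i = y_i·P. K_p = p_F / (p_D p_G).
Equating to 0.899 bar^-1 and solving on 0 < X < 1: X = 0.705.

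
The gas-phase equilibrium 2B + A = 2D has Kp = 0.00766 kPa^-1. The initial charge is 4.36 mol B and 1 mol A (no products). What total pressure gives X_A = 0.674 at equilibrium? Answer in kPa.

Take 1 mol A as basis and let X be its fractional conversion, so ξ = X.
Mole table: n_B = 4.36 − 2X; n_A = 1 − X; n_D = 2X.
n_T = Σnᵢ = 5.36 − X.
Kp = p_D^2 / (p_B^2 p_A) with p_i = (n_i/n_T)·P.
At X = 0.674: the mole-fraction product g(X) = Π y_i^ν_i = 2.879. Since Kp = g(X)·P^{-1}, P = (g/Kp)^(1/1) = (2.879/0.00766)^(1/1) = 376 kPa.

P = 376 kPa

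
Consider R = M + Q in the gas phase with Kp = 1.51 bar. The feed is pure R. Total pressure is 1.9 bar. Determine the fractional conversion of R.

Let X = conversion of R (basis 1 mol R); extent of reaction ξ = X.
Moles: n_R = 1 − X; n_M = X; n_Q = X.
Summing: n_T = 1 + X.
y_i = n_i/n_T, p_i = y_i·P. Kp = p_M p_Q / (p_R).
Equating to 1.51 bar and solving on 0 < X < 1: X = 0.665.

X = 0.665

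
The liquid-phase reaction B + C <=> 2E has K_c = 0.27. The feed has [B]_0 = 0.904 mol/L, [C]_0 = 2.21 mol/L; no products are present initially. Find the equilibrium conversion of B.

Let X = conversion of B; extent ξ = 0.904·X mol/L.
Concentrations: [B] = 0.904 − 0.904X; [C] = 2.21 − 0.904X; [E] = 1.81X.
K_c = [E]^2 / ([B] [C]).
This equals 0.27 at X = 0.314 (the root in 0 < X < 1).

X = 0.314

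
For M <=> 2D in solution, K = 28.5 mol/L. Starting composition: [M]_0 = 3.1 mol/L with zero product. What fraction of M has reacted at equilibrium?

X = 0.753

Let X = conversion of M; extent ξ = 3.1·X mol/L.
Concentrations: [M] = 3.1 − 3.1X; [D] = 6.2X.
K = [D]^2 / ([M]).
Solving K = 28.5 for X ∈ (0,1): X = 0.753.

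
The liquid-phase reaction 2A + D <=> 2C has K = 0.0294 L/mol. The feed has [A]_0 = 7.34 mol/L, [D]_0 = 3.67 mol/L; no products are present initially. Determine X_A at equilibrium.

Let X = conversion of A; extent ξ = 7.34X/2 mol/L.
Concentrations: [A] = 7.34 − 7.34X; [D] = 3.67 − 3.67X; [C] = 7.34X.
K = [C]^2 / ([A]^2 [D]).
This equals 0.0294 at X = 0.224 (the root in 0 < X < 1).

X = 0.224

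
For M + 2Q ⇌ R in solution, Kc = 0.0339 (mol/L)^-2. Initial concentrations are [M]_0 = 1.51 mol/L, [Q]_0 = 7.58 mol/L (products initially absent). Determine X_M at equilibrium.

X = 0.544

Let X = conversion of M; extent ξ = 1.51·X mol/L.
Concentrations: [M] = 1.51 − 1.51X; [Q] = 7.58 − 3.02X; [R] = 1.51X.
Kc = [R] / ([M] [Q]^2).
Equating to 0.0339 (mol/L)^-2: the physical root is X = 0.544.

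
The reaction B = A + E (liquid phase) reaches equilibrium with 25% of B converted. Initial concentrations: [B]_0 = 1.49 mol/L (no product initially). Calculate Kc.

Let X = conversion of B.
Concentrations: [B] = 1.49 − 1.49X; [A] = 1.49X; [E] = 1.49X.
At X = 0.25: [B] = 1.12, [A] = 0.372, [E] = 0.372.
Kc = [A] [E] / ([B]) = 0.124 mol/L.

Kc = 0.124 mol/L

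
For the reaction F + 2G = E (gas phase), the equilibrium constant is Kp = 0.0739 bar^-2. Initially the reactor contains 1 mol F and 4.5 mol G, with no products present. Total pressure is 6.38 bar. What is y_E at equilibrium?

y_E = 0.151

Take 1 mol F as basis and let X be its fractional conversion, so ξ = X.
Moles: n_F = 1 − X; n_G = 4.5 − 2X; n_E = X.
Total moles n_T = 5.5 − 2X.
Mole fractions y_i = n_i/n_T; Kp = p_E / (p_F p_G^2) with p_i = y_i·P.
Setting this equal to 0.0739 bar^-2 and taking the physical root (0 < X < 1) gives X = 0.637.
Then n_E = 0.637, n_T = 4.23, so y_E = 0.151.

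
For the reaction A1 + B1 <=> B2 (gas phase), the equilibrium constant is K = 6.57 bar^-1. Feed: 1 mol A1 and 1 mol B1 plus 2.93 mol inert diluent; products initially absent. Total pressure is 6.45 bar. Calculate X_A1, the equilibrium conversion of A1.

X = 0.731

Basis: 1 mol A1 initially; let X = conversion of A1. Extent ξ = X.
Species balance: n_A1 = 1 − X; n_B1 = 1 − X; n_B2 = X; n_I = 2.93 (inert).
Total moles n_T = 4.93 − X.
With p_i = (n_i/n_T)P, K = p_B2 / (p_A1 p_B1).
Setting this equal to 6.57 bar^-1 and taking the physical root (0 < X < 1) gives X = 0.731.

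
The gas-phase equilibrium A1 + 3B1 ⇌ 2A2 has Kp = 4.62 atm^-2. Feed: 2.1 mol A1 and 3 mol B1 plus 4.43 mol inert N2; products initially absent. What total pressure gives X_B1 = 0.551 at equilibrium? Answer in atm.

P = 2.22 atm

Let X = conversion of B1 (basis 3 mol B1); extent of reaction ξ = X.
Species balance: n_A1 = 2.1 − X; n_B1 = 3 − 3X; n_A2 = 2X; n_I = 4.43 (inert).
Summing: n_T = 9.53 − 2X.
Kp = p_A2^2 / (p_A1 p_B1^3) with p_i = (n_i/n_T)·P.
At X = 0.551: the mole-fraction product g(X) = Π y_i^ν_i = 22.79. Since Kp = g(X)·P^{-2}, P = (g/Kp)^(1/2) = (22.79/4.62)^(1/2) = 2.22 atm.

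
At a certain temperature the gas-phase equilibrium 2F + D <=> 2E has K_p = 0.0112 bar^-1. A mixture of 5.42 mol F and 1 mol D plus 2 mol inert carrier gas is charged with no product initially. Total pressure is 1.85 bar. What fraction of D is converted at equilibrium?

X = 0.121

Take 1 mol D as basis and let X be its fractional conversion, so ξ = X.
Moles: n_F = 5.42 − 2X; n_D = 1 − X; n_E = 2X; n_I = 2 (inert).
Total moles n_T = 8.42 − X.
Mole fractions y_i = n_i/n_T; K_p = p_E^2 / (p_F^2 p_D) with p_i = y_i·P.
Equating to 0.0112 bar^-1 and solving on 0 < X < 1: X = 0.121.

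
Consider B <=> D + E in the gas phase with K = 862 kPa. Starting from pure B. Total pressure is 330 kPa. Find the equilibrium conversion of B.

Basis: 1 mol B initially; let X = conversion of B. Extent ξ = X.
Moles: n_B = 1 − X; n_D = X; n_E = X.
Total moles n_T = 1 + X.
y_i = n_i/n_T, p_i = y_i·P. K = p_D p_E / (p_B).
This yields a degree-2 equation in X; solving on (0,1), X = 0.850.

X = 0.850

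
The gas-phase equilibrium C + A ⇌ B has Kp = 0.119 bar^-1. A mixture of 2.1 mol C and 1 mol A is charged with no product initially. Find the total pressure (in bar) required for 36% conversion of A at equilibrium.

P = 7.44 bar

Take 1 mol A as basis and let X be its fractional conversion, so ξ = X.
Mole table: n_C = 2.1 − X; n_A = 1 − X; n_B = X.
Total moles n_T = 3.1 − X.
Kp = p_B / (p_C p_A) with p_i = (n_i/n_T)·P.
At X = 0.36: the mole-fraction product g(X) = Π y_i^ν_i = 0.8858. Since Kp = g(X)·P^{-1}, P = (g/Kp)^(1/1) = (0.8858/0.119)^(1/1) = 7.44 bar.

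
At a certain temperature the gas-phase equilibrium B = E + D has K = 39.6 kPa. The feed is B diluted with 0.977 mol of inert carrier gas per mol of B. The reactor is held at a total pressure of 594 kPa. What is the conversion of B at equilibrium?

Take 1 mol B as basis and let X be its fractional conversion, so ξ = X.
Moles: n_B = 1 − X; n_E = X; n_D = X; n_I = 0.977 (inert).
n_T = Σnᵢ = 1.98 + X.
y_i = n_i/n_T, p_i = y_i·P. K = p_E p_D / (p_B).
This yields a degree-2 equation in X; solving on (0,1), X = 0.322.

X = 0.322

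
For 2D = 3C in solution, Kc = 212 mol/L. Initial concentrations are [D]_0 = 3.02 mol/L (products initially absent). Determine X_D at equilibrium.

X = 0.833

Let X = conversion of D; extent ξ = 3.02X/2 mol/L.
Concentrations: [D] = 3.02 − 3.02X; [C] = 4.53X.
Kc = [C]^3 / ([D]^2).
Setting equal to 212 and solving for X on (0,1) gives X = 0.833.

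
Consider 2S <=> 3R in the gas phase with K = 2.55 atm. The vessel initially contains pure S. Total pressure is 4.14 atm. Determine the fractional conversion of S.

Basis: 1 mol S initially; let X = conversion of S. Extent ξ = 0.5X.
Moles: n_S = 1 − X; n_R = 1.5X.
Total moles n_T = 1 + 0.5X.
With p_i = (n_i/n_T)P, K = p_R^3 / (p_S^2).
This yields a degree-3 equation in X; solving on (0,1), X = 0.420.

X = 0.420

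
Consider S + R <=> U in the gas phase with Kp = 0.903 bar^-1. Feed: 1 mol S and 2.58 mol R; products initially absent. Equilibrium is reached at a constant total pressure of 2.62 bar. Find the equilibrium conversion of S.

X = 0.611

Basis: 1 mol S initially; let X = conversion of S. Extent ξ = X.
Moles: n_S = 1 − X; n_R = 2.58 − X; n_U = X.
Summing: n_T = 3.58 − X.
With p_i = (n_i/n_T)P, Kp = p_U / (p_S p_R).
Substituting and setting equal to 0.903 bar^-1 gives a polynomial in X; the root in (0,1) is X = 0.611.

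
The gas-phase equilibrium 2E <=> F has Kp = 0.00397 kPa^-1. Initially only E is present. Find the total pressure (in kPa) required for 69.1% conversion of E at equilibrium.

P = 597 kPa

Let X = conversion of E (basis 1 mol E); extent of reaction ξ = 0.5X.
Mole table: n_E = 1 − X; n_F = 0.5X.
Total moles n_T = 1 − 0.5X.
Kp = p_F / (p_E^2) with p_i = (n_i/n_T)·P.
At X = 0.691: the mole-fraction product g(X) = Π y_i^ν_i = 2.368. Since Kp = g(X)·P^{-1}, P = (g/Kp)^(1/1) = (2.368/0.00397)^(1/1) = 597 kPa.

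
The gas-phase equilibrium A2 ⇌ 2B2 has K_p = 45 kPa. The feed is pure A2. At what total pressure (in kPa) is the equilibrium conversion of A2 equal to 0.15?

Take 1 mol A2 as basis and let X be its fractional conversion, so ξ = X.
Moles: n_A2 = 1 − X; n_B2 = 2X.
n_T = Σnᵢ = 1 + X.
K_p = p_B2^2 / (p_A2) with p_i = (n_i/n_T)·P.
At X = 0.15: the mole-fraction product g(X) = Π y_i^ν_i = 0.09207. Since K_p = g(X)·P^{1}, P = (K_p/g)^(1/1) = (45/0.09207)^(1/1) = 489 kPa.

P = 489 kPa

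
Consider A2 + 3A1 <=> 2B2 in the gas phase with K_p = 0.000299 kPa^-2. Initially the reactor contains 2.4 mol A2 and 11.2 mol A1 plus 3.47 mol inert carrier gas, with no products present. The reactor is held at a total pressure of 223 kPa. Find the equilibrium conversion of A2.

Take 2.4 mol A2 as basis and let X be its fractional conversion, so ξ = 2.4X.
Mole table: n_A2 = 2.4 − 2.4X; n_A1 = 11.2 − 7.2X; n_B2 = 4.8X; n_I = 3.47 (inert).
n_T = Σnᵢ = 17.1 − 4.8X.
Mole fractions y_i = n_i/n_T; K_p = p_B2^2 / (p_A2 p_A1^3) with p_i = y_i·P.
Setting this equal to 0.000299 kPa^-2 and taking the physical root (0 < X < 1) gives X = 0.718.

X = 0.718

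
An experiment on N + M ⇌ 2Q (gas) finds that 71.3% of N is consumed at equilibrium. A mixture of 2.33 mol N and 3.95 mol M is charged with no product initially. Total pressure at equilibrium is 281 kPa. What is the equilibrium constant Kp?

Kp = 7.21

Let X = conversion of N (basis 2.33 mol N); extent of reaction ξ = 2.33X.
Species balance: n_N = 2.33 − 2.33X; n_M = 3.95 − 2.33X; n_Q = 4.66X.
Since Δν = 0, n_T = 6.28 throughout.
At X = 0.713: n_N = 0.669, n_M = 2.29, n_Q = 3.32, n_T = 6.28.
p_i = (n_i/n_T)·P. Kp = p_Q^2 / (p_N p_M) = 7.21.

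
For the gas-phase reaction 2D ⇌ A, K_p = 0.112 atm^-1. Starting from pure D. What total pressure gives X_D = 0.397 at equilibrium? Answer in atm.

P = 3.91 atm

Let X = conversion of D (basis 1 mol D); extent of reaction ξ = 0.5X.
Mole table: n_D = 1 − X; n_A = 0.5X.
n_T = Σnᵢ = 1 − 0.5X.
K_p = p_A / (p_D^2) with p_i = (n_i/n_T)·P.
At X = 0.397: the mole-fraction product g(X) = Π y_i^ν_i = 0.4376. Since K_p = g(X)·P^{-1}, P = (g/K_p)^(1/1) = (0.4376/0.112)^(1/1) = 3.91 atm.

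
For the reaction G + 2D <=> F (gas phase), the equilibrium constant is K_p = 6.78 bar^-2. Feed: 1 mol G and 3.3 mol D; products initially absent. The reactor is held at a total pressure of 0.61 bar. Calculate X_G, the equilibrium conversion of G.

Take 1 mol G as basis and let X be its fractional conversion, so ξ = X.
Moles: n_G = 1 − X; n_D = 3.3 − 2X; n_F = X.
Total moles n_T = 4.3 − 2X.
With p_i = (n_i/n_T)P, K_p = p_F / (p_G p_D^2).
Setting this equal to 6.78 bar^-2 and taking the physical root (0 < X < 1) gives X = 0.545.

X = 0.545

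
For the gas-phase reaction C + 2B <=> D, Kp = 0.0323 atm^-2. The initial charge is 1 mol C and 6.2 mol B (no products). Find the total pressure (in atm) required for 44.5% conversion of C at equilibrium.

P = 5.92 atm

Take 1 mol C as basis and let X be its fractional conversion, so ξ = X.
At extent ξ: n_C = 1 − X; n_B = 6.2 − 2X; n_D = X.
Total moles n_T = 7.2 − 2X.
Kp = p_D / (p_C p_B^2) with p_i = (n_i/n_T)·P.
At X = 0.445: the mole-fraction product g(X) = Π y_i^ν_i = 1.132. Since Kp = g(X)·P^{-2}, P = (g/Kp)^(1/2) = (1.132/0.0323)^(1/2) = 5.92 atm.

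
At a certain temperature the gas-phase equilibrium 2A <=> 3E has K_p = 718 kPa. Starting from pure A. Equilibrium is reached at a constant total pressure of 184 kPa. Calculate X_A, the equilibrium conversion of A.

X = 0.611

Basis: 1 mol A initially; let X = conversion of A. Extent ξ = 0.5X.
At extent ξ: n_A = 1 − X; n_E = 1.5X.
Summing: n_T = 1 + 0.5X.
With p_i = (n_i/n_T)P, K_p = p_E^3 / (p_A^2).
This yields a degree-3 equation in X; solving on (0,1), X = 0.611.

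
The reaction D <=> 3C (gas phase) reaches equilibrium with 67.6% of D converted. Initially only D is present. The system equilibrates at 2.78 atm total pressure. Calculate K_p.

K_p = 36 atm^2

Basis: 1 mol D initially; let X = conversion of D. Extent ξ = X.
At extent ξ: n_D = 1 − X; n_C = 3X.
Total moles n_T = 1 + 2X.
At X = 0.676: n_D = 0.324, n_C = 2.03, n_T = 2.35.
p_i = (n_i/n_T)·P. K_p = p_C^3 / (p_D) = 36 atm^2.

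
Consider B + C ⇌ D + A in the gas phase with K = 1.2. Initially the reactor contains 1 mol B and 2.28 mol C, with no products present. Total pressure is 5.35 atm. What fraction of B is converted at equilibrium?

Basis: 1 mol B initially; let X = conversion of B. Extent ξ = X.
Moles: n_B = 1 − X; n_C = 2.28 − X; n_D = X; n_A = X.
n_T stays at 3.28 (no change in mole number).
y_i = n_i/n_T, p_i = y_i·P. K = p_D p_A / (p_B p_C).
This yields a degree-2 equation in X; solving on (0,1), X = 0.722.

X = 0.722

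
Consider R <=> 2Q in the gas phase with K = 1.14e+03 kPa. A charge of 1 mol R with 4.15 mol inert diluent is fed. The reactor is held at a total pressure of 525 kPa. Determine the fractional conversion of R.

Basis: 1 mol R initially; let X = conversion of R. Extent ξ = X.
Species balance: n_R = 1 − X; n_Q = 2X; n_I = 4.15 (inert).
Summing: n_T = 5.15 + X.
y_i = n_i/n_T, p_i = y_i·P. K = p_Q^2 / (p_R).
Equating to 1.14e+03 kPa and solving on 0 < X < 1: X = 0.801.

X = 0.801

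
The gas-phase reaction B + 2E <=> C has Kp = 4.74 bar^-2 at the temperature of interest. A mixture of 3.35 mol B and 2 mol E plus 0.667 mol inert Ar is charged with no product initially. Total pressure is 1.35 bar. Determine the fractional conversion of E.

X = 0.614

Let X = conversion of E (basis 2 mol E); extent of reaction ξ = X.
Species balance: n_B = 3.35 − X; n_E = 2 − 2X; n_C = X; n_I = 0.667 (inert).
Summing: n_T = 6.02 − 2X.
y_i = n_i/n_T, p_i = y_i·P. Kp = p_C / (p_B p_E^2).
Substituting and setting equal to 4.74 bar^-2 gives a polynomial in X; the root in (0,1) is X = 0.614.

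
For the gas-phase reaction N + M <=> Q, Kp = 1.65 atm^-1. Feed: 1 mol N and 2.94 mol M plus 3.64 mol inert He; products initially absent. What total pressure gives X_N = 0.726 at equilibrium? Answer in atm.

P = 4.97 atm

Basis: 1 mol N initially; let X = conversion of N. Extent ξ = X.
Species balance: n_N = 1 − X; n_M = 2.94 − X; n_Q = X; n_I = 3.64 (inert).
n_T = Σnᵢ = 7.58 − X.
Kp = p_Q / (p_N p_M) with p_i = (n_i/n_T)·P.
At X = 0.726: the mole-fraction product g(X) = Π y_i^ν_i = 8.203. Since Kp = g(X)·P^{-1}, P = (g/Kp)^(1/1) = (8.203/1.65)^(1/1) = 4.97 atm.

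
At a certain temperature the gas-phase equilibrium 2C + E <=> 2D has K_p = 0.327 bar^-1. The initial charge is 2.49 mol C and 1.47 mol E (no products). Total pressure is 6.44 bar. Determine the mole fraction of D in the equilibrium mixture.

y_D = 0.314

Let X = conversion of C (basis 2.49 mol C); extent of reaction ξ = 1.25X.
At extent ξ: n_C = 2.49 − 2.49X; n_E = 1.47 − 1.25X; n_D = 2.49X.
n_T = Σnᵢ = 3.96 − 1.25X.
With p_i = (n_i/n_T)P, K_p = p_D^2 / (p_C^2 p_E).
This yields a degree-3 equation in X; solving on (0,1), X = 0.431.
Then n_D = 1.07, n_T = 3.42, so y_D = 0.314.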